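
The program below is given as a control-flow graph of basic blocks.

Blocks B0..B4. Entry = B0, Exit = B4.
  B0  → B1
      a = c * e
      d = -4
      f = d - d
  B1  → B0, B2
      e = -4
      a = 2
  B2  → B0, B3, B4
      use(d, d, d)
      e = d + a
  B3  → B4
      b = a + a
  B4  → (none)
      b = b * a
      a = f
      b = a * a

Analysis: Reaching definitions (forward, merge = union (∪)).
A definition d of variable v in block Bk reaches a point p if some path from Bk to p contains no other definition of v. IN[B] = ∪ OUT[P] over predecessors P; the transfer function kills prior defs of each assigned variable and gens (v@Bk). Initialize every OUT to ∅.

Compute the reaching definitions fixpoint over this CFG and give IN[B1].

Converged values:
  B0:  IN={a@B1, d@B0, e@B1, e@B2, f@B0}  OUT={a@B0, d@B0, e@B1, e@B2, f@B0}
  B1:  IN={a@B0, d@B0, e@B1, e@B2, f@B0}  OUT={a@B1, d@B0, e@B1, f@B0}
  B2:  IN={a@B1, d@B0, e@B1, f@B0}  OUT={a@B1, d@B0, e@B2, f@B0}
  B3:  IN={a@B1, d@B0, e@B2, f@B0}  OUT={a@B1, b@B3, d@B0, e@B2, f@B0}
  B4:  IN={a@B1, b@B3, d@B0, e@B2, f@B0}  OUT={a@B4, b@B4, d@B0, e@B2, f@B0}

Merge at B1: IN[B1] = OUT[B0] = {a@B0, d@B0, e@B1, e@B2, f@B0}

Answer: {a@B0, d@B0, e@B1, e@B2, f@B0}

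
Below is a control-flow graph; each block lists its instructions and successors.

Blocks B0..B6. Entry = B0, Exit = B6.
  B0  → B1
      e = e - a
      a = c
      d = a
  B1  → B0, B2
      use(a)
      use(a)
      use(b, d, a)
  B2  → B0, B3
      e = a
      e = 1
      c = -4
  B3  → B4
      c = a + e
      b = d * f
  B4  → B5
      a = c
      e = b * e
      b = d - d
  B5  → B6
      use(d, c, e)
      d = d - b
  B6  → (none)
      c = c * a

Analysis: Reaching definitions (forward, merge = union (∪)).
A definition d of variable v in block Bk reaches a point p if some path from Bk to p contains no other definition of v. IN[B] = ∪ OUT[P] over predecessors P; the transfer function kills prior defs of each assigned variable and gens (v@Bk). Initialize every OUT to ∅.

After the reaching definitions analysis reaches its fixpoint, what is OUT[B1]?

Answer: {a@B0, c@B2, d@B0, e@B0}

Derivation:
Fixpoint table:
  B0:   IN={a@B0, c@B2, d@B0, e@B0, e@B2}   OUT={a@B0, c@B2, d@B0, e@B0}
  B1:   IN={a@B0, c@B2, d@B0, e@B0}   OUT={a@B0, c@B2, d@B0, e@B0}
  B2:   IN={a@B0, c@B2, d@B0, e@B0}   OUT={a@B0, c@B2, d@B0, e@B2}
  B3:   IN={a@B0, c@B2, d@B0, e@B2}   OUT={a@B0, b@B3, c@B3, d@B0, e@B2}
  B4:   IN={a@B0, b@B3, c@B3, d@B0, e@B2}   OUT={a@B4, b@B4, c@B3, d@B0, e@B4}
  B5:   IN={a@B4, b@B4, c@B3, d@B0, e@B4}   OUT={a@B4, b@B4, c@B3, d@B5, e@B4}
  B6:   IN={a@B4, b@B4, c@B3, d@B5, e@B4}   OUT={a@B4, b@B4, c@B6, d@B5, e@B4}

Merge at B1: IN[B1] = OUT[B0] = {a@B0, c@B2, d@B0, e@B0}
Applying B1's transfer function to that IN value gives OUT[B1] (row B1 above).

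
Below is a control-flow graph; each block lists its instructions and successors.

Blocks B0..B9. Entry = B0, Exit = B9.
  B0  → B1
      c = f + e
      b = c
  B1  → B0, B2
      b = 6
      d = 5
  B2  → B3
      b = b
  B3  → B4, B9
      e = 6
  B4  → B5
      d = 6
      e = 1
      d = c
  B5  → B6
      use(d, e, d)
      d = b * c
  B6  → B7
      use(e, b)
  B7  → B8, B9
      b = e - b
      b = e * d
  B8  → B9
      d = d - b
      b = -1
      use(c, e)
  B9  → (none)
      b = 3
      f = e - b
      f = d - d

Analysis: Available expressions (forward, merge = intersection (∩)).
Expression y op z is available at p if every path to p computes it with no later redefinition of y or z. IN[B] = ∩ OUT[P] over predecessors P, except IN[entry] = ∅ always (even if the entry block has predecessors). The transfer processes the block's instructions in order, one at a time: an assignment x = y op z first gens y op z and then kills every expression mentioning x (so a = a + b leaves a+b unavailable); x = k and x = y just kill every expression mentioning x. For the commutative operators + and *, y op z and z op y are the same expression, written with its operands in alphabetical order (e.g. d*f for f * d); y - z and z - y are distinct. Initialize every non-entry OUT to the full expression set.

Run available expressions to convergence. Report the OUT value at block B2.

Converged values:
  B0: | IN={} | OUT={e+f}
  B1: | IN={e+f} | OUT={e+f}
  B2: | IN={e+f} | OUT={e+f}
  B3: | IN={e+f} | OUT={}
  B4: | IN={} | OUT={}
  B5: | IN={} | OUT={b*c}
  B6: | IN={b*c} | OUT={b*c}
  B7: | IN={b*c} | OUT={d*e}
  B8: | IN={d*e} | OUT={}
  B9: | IN={} | OUT={d-d, e-b}

Merge at B2: IN[B2] = OUT[B1] = {e+f}
Applying B2's transfer function to that IN value gives OUT[B2] (row B2 above).

Answer: {e+f}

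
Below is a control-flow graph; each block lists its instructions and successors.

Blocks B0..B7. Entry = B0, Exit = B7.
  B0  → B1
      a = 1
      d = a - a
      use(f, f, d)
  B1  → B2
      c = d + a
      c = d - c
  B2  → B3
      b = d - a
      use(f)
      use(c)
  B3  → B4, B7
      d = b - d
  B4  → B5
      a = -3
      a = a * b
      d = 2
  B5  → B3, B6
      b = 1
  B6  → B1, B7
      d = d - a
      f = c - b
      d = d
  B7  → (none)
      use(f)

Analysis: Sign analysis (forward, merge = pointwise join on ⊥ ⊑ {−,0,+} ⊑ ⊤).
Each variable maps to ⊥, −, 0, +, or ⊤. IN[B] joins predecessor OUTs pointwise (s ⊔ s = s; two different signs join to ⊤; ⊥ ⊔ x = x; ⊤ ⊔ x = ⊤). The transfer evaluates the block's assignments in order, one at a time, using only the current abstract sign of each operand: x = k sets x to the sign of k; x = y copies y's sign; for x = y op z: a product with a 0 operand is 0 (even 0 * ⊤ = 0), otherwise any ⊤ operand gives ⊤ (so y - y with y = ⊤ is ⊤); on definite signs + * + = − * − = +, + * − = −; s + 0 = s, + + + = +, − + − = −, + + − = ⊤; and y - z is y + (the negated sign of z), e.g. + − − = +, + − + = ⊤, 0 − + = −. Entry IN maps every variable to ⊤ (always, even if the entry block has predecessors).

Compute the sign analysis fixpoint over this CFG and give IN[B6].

Answer: {a: ⊤, b: +, c: ⊤, d: +, e: ⊤, f: ⊤}

Working:
Fixpoint table:
  B0: | IN=(all ⊤) | OUT={a:+; rest ⊤}
  B1: | IN=(all ⊤) | OUT=(all ⊤)
  B2: | IN=(all ⊤) | OUT=(all ⊤)
  B3: | IN=(all ⊤) | OUT=(all ⊤)
  B4: | IN=(all ⊤) | OUT={d:+; rest ⊤}
  B5: | IN={d:+; rest ⊤} | OUT={b:+, d:+; rest ⊤}
  B6: | IN={b:+, d:+; rest ⊤} | OUT={b:+; rest ⊤}
  B7: | IN=(all ⊤) | OUT=(all ⊤)

Merge at B6: IN[B6] = OUT[B5] = {a: ⊤, b: +, c: ⊤, d: +, e: ⊤, f: ⊤}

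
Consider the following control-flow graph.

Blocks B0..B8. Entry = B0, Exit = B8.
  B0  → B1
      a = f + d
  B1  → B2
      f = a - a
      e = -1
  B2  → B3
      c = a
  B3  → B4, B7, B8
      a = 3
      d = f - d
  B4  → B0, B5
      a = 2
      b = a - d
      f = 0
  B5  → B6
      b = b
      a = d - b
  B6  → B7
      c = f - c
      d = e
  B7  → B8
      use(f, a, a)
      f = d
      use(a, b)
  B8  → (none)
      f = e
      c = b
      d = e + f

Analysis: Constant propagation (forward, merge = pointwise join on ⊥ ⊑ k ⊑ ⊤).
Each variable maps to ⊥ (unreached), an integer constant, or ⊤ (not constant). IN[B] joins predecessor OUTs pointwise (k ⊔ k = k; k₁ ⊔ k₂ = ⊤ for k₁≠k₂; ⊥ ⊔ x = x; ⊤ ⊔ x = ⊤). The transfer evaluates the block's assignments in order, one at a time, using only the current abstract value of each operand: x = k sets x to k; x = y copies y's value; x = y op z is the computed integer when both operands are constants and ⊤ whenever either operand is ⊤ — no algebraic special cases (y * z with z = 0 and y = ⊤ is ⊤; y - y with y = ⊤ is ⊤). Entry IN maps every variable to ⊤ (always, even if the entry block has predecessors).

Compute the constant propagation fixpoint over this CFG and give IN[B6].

Answer: {a: ⊤, b: ⊤, c: ⊤, d: ⊤, e: -1, f: 0}

Working:
Converged values:
  B0: | IN=(all ⊤) | OUT=(all ⊤)
  B1: | IN=(all ⊤) | OUT={e:-1; rest ⊤}
  B2: | IN={e:-1; rest ⊤} | OUT={e:-1; rest ⊤}
  B3: | IN={e:-1; rest ⊤} | OUT={a:3, e:-1; rest ⊤}
  B4: | IN={a:3, e:-1; rest ⊤} | OUT={a:2, e:-1, f:0; rest ⊤}
  B5: | IN={a:2, e:-1, f:0; rest ⊤} | OUT={e:-1, f:0; rest ⊤}
  B6: | IN={e:-1, f:0; rest ⊤} | OUT={d:-1, e:-1, f:0; rest ⊤}
  B7: | IN={e:-1; rest ⊤} | OUT={e:-1; rest ⊤}
  B8: | IN={e:-1; rest ⊤} | OUT={d:-2, e:-1, f:-1; rest ⊤}

Merge at B6: IN[B6] = OUT[B5] = {a: ⊤, b: ⊤, c: ⊤, d: ⊤, e: -1, f: 0}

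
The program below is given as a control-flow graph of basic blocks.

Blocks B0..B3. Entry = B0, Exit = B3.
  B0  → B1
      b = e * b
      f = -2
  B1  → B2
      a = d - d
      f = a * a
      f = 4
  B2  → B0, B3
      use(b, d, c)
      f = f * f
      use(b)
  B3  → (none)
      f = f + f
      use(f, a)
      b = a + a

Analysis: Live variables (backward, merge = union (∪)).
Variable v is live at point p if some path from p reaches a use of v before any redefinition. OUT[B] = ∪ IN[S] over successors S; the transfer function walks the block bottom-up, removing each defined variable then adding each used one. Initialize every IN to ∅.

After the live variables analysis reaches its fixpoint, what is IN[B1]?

Converged values:
  B0:   IN={b, c, d, e}   OUT={b, c, d, e}
  B1:   IN={b, c, d, e}   OUT={a, b, c, d, e, f}
  B2:   IN={a, b, c, d, e, f}   OUT={a, b, c, d, e, f}
  B3:   IN={a, f}   OUT={}

Merge at B1: OUT[B1] = IN[B2] = {a, b, c, d, e, f}
Applying B1's transfer function to that OUT value gives IN[B1] (row B1 above).

Answer: {b, c, d, e}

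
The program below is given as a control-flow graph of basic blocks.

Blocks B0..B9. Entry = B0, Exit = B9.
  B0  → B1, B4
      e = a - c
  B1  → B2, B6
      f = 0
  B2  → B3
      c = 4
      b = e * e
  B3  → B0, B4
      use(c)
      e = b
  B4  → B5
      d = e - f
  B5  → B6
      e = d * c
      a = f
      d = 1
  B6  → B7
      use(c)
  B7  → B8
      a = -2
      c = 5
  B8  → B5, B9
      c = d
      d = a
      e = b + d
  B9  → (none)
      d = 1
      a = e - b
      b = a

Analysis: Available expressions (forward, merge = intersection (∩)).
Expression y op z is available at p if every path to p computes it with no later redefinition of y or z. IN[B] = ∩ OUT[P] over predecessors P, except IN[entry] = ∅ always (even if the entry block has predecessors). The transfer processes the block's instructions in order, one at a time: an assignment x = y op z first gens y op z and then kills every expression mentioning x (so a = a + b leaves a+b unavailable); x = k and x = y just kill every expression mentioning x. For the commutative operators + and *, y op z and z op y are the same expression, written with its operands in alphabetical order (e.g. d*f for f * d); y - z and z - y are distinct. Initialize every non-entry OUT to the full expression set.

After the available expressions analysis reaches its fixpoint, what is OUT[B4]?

Answer: {e-f}

Working:
Fixpoint table:
  B0:   IN={}   OUT={a-c}
  B1:   IN={a-c}   OUT={a-c}
  B2:   IN={a-c}   OUT={e*e}
  B3:   IN={e*e}   OUT={}
  B4:   IN={}   OUT={e-f}
  B5:   IN={}   OUT={}
  B6:   IN={}   OUT={}
  B7:   IN={}   OUT={}
  B8:   IN={}   OUT={b+d}
  B9:   IN={b+d}   OUT={}

Merge at B4: IN[B4] = OUT[B0] ∩ OUT[B3] = {}
Applying B4's transfer function to that IN value gives OUT[B4] (row B4 above).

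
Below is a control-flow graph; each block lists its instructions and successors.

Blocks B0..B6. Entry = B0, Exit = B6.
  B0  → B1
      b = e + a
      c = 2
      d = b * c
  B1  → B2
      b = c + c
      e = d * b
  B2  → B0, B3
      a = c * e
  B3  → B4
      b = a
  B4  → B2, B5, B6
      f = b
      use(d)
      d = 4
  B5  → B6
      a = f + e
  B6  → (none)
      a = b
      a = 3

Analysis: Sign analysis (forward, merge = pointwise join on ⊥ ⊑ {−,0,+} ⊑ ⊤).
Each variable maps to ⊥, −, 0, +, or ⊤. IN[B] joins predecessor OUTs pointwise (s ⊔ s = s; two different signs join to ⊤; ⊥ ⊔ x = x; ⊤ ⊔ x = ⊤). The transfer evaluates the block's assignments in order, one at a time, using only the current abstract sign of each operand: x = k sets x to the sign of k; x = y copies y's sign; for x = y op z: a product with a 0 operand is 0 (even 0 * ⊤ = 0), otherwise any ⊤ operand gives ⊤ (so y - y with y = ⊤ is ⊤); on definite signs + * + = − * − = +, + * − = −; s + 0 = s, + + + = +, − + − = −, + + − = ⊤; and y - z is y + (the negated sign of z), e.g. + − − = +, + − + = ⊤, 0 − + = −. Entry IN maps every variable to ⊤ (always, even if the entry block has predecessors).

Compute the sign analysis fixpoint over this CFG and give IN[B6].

Answer: {a: ⊤, b: ⊤, c: +, d: +, e: ⊤, f: ⊤}

Working:
Converged values:
  B0: | IN=(all ⊤) | OUT={c:+; rest ⊤}
  B1: | IN={c:+; rest ⊤} | OUT={b:+, c:+; rest ⊤}
  B2: | IN={c:+; rest ⊤} | OUT={c:+; rest ⊤}
  B3: | IN={c:+; rest ⊤} | OUT={c:+; rest ⊤}
  B4: | IN={c:+; rest ⊤} | OUT={c:+, d:+; rest ⊤}
  B5: | IN={c:+, d:+; rest ⊤} | OUT={c:+, d:+; rest ⊤}
  B6: | IN={c:+, d:+; rest ⊤} | OUT={a:+, c:+, d:+; rest ⊤}

Merge at B6: IN[B6] = OUT[B4] ⊔ OUT[B5] = {a: ⊤, b: ⊤, c: +, d: +, e: ⊤, f: ⊤}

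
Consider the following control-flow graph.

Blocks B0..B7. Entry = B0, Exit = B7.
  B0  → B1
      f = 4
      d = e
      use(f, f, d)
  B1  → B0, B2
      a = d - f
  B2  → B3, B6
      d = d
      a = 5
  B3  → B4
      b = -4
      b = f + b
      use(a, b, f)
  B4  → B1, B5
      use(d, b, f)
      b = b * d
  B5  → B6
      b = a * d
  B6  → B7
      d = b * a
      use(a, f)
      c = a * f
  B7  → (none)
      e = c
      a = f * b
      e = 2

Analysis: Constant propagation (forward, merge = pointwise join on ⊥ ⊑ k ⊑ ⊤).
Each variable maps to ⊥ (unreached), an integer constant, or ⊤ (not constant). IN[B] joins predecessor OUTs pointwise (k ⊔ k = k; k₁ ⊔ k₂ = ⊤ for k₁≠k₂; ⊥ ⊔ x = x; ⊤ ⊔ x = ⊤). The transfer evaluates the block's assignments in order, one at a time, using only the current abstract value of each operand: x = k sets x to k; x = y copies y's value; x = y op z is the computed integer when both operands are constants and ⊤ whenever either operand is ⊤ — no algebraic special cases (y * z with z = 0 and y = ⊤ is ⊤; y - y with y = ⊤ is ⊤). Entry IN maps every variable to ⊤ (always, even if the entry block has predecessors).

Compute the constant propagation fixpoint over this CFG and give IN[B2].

Fixpoint table:
  B0:   IN=(all ⊤)   OUT={f:4; rest ⊤}
  B1:   IN={f:4; rest ⊤}   OUT={f:4; rest ⊤}
  B2:   IN={f:4; rest ⊤}   OUT={a:5, f:4; rest ⊤}
  B3:   IN={a:5, f:4; rest ⊤}   OUT={a:5, b:0, f:4; rest ⊤}
  B4:   IN={a:5, b:0, f:4; rest ⊤}   OUT={a:5, f:4; rest ⊤}
  B5:   IN={a:5, f:4; rest ⊤}   OUT={a:5, f:4; rest ⊤}
  B6:   IN={a:5, f:4; rest ⊤}   OUT={a:5, c:20, f:4; rest ⊤}
  B7:   IN={a:5, c:20, f:4; rest ⊤}   OUT={c:20, e:2, f:4; rest ⊤}

Merge at B2: IN[B2] = OUT[B1] = {a: ⊤, b: ⊤, c: ⊤, d: ⊤, e: ⊤, f: 4}

Answer: {a: ⊤, b: ⊤, c: ⊤, d: ⊤, e: ⊤, f: 4}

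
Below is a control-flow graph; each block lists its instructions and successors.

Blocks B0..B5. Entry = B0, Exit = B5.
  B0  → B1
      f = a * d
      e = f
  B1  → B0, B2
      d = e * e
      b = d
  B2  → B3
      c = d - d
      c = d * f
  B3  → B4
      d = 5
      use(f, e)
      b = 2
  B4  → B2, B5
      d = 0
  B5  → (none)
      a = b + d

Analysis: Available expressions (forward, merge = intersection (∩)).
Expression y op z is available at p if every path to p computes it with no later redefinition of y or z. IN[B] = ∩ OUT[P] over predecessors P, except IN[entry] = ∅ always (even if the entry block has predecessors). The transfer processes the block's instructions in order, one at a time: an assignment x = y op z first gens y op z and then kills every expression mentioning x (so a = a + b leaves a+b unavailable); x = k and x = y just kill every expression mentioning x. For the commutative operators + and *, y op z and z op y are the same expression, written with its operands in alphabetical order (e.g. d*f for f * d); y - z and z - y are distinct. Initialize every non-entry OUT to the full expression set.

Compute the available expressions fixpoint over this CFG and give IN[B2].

Per-block solution:
  B0:  IN={}  OUT={a*d}
  B1:  IN={a*d}  OUT={e*e}
  B2:  IN={e*e}  OUT={d*f, d-d, e*e}
  B3:  IN={d*f, d-d, e*e}  OUT={e*e}
  B4:  IN={e*e}  OUT={e*e}
  B5:  IN={e*e}  OUT={b+d, e*e}

Merge at B2: IN[B2] = OUT[B1] ∩ OUT[B4] = {e*e}

Answer: {e*e}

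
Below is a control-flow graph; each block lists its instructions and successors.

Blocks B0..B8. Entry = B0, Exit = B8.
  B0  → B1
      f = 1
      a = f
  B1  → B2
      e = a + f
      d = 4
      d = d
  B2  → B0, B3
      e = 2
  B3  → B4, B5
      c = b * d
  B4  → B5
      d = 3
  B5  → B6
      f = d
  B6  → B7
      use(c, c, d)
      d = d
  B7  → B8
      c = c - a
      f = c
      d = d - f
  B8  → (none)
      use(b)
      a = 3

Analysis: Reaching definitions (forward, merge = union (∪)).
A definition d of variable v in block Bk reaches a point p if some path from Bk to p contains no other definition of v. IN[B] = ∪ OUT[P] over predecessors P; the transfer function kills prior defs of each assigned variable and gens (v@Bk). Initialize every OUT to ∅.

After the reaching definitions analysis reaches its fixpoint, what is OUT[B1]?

Converged values:
  B0: | IN={a@B0, d@B1, e@B2, f@B0} | OUT={a@B0, d@B1, e@B2, f@B0}
  B1: | IN={a@B0, d@B1, e@B2, f@B0} | OUT={a@B0, d@B1, e@B1, f@B0}
  B2: | IN={a@B0, d@B1, e@B1, f@B0} | OUT={a@B0, d@B1, e@B2, f@B0}
  B3: | IN={a@B0, d@B1, e@B2, f@B0} | OUT={a@B0, c@B3, d@B1, e@B2, f@B0}
  B4: | IN={a@B0, c@B3, d@B1, e@B2, f@B0} | OUT={a@B0, c@B3, d@B4, e@B2, f@B0}
  B5: | IN={a@B0, c@B3, d@B1, d@B4, e@B2, f@B0} | OUT={a@B0, c@B3, d@B1, d@B4, e@B2, f@B5}
  B6: | IN={a@B0, c@B3, d@B1, d@B4, e@B2, f@B5} | OUT={a@B0, c@B3, d@B6, e@B2, f@B5}
  B7: | IN={a@B0, c@B3, d@B6, e@B2, f@B5} | OUT={a@B0, c@B7, d@B7, e@B2, f@B7}
  B8: | IN={a@B0, c@B7, d@B7, e@B2, f@B7} | OUT={a@B8, c@B7, d@B7, e@B2, f@B7}

Merge at B1: IN[B1] = OUT[B0] = {a@B0, d@B1, e@B2, f@B0}
Applying B1's transfer function to that IN value gives OUT[B1] (row B1 above).

Answer: {a@B0, d@B1, e@B1, f@B0}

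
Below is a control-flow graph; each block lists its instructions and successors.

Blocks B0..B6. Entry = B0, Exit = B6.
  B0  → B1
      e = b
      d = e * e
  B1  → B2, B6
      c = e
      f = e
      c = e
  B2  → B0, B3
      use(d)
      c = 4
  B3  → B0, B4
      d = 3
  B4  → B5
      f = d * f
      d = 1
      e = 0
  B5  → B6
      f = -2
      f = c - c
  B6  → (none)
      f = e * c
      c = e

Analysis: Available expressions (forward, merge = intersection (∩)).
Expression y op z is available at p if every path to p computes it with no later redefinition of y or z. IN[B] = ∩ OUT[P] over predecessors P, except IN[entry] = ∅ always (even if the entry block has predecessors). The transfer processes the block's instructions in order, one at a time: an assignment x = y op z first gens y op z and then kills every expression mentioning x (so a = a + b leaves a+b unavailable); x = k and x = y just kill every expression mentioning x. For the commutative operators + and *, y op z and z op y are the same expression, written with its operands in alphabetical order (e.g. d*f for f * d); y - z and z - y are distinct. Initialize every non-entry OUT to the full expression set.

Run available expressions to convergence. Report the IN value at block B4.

Converged values:
  B0:   IN={}   OUT={e*e}
  B1:   IN={e*e}   OUT={e*e}
  B2:   IN={e*e}   OUT={e*e}
  B3:   IN={e*e}   OUT={e*e}
  B4:   IN={e*e}   OUT={}
  B5:   IN={}   OUT={c-c}
  B6:   IN={}   OUT={}

Merge at B4: IN[B4] = OUT[B3] = {e*e}

Answer: {e*e}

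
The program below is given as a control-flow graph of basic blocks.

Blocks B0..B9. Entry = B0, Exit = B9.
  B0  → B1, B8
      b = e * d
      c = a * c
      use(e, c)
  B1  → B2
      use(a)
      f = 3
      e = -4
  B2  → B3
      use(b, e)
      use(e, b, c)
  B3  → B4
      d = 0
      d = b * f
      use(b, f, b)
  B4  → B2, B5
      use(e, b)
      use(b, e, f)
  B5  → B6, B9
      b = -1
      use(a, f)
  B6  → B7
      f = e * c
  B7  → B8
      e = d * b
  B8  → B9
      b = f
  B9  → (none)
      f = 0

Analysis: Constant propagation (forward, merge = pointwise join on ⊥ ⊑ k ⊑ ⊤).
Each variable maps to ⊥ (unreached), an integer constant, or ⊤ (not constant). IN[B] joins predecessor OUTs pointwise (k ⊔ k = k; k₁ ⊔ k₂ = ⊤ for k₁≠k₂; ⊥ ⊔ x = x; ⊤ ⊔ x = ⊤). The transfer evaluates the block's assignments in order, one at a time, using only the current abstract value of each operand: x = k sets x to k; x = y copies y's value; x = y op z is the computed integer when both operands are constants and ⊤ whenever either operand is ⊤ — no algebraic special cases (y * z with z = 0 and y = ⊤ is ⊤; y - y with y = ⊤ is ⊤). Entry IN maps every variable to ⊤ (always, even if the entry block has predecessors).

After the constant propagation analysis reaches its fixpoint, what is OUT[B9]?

Answer: {a: ⊤, b: ⊤, c: ⊤, d: ⊤, e: ⊤, f: 0}

Working:
Per-block solution:
  B0:  IN=(all ⊤)  OUT=(all ⊤)
  B1:  IN=(all ⊤)  OUT={e:-4, f:3; rest ⊤}
  B2:  IN={e:-4, f:3; rest ⊤}  OUT={e:-4, f:3; rest ⊤}
  B3:  IN={e:-4, f:3; rest ⊤}  OUT={e:-4, f:3; rest ⊤}
  B4:  IN={e:-4, f:3; rest ⊤}  OUT={e:-4, f:3; rest ⊤}
  B5:  IN={e:-4, f:3; rest ⊤}  OUT={b:-1, e:-4, f:3; rest ⊤}
  B6:  IN={b:-1, e:-4, f:3; rest ⊤}  OUT={b:-1, e:-4; rest ⊤}
  B7:  IN={b:-1, e:-4; rest ⊤}  OUT={b:-1; rest ⊤}
  B8:  IN=(all ⊤)  OUT=(all ⊤)
  B9:  IN=(all ⊤)  OUT={f:0; rest ⊤}

Merge at B9: IN[B9] = OUT[B5] ⊔ OUT[B8] = {a: ⊤, b: ⊤, c: ⊤, d: ⊤, e: ⊤, f: ⊤}
Applying B9's transfer function to that IN value gives OUT[B9] (row B9 above).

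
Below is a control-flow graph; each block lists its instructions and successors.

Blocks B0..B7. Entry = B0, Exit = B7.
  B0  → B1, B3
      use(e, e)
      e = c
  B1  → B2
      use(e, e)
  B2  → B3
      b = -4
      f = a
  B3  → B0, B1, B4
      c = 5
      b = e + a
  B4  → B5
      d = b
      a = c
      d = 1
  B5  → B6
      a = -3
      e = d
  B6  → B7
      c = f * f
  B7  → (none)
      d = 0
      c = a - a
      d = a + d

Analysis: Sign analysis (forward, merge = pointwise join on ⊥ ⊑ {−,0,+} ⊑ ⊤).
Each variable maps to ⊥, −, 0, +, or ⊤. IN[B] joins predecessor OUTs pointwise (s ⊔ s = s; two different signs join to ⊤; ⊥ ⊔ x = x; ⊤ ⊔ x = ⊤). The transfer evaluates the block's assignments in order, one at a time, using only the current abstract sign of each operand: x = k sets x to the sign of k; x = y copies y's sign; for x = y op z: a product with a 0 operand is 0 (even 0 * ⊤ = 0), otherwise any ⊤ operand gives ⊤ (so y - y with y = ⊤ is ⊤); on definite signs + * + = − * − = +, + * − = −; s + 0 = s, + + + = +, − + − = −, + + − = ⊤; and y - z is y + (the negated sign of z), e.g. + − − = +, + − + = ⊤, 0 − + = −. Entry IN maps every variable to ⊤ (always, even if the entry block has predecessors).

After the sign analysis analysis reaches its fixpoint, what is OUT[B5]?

Converged values:
  B0: | IN=(all ⊤) | OUT=(all ⊤)
  B1: | IN=(all ⊤) | OUT=(all ⊤)
  B2: | IN=(all ⊤) | OUT={b:-; rest ⊤}
  B3: | IN=(all ⊤) | OUT={c:+; rest ⊤}
  B4: | IN={c:+; rest ⊤} | OUT={a:+, c:+, d:+; rest ⊤}
  B5: | IN={a:+, c:+, d:+; rest ⊤} | OUT={a:-, c:+, d:+, e:+; rest ⊤}
  B6: | IN={a:-, c:+, d:+, e:+; rest ⊤} | OUT={a:-, d:+, e:+; rest ⊤}
  B7: | IN={a:-, d:+, e:+; rest ⊤} | OUT={a:-, d:-, e:+; rest ⊤}

Merge at B5: IN[B5] = OUT[B4] = {a: +, b: ⊤, c: +, d: +, e: ⊤, f: ⊤}
Applying B5's transfer function to that IN value gives OUT[B5] (row B5 above).

Answer: {a: -, b: ⊤, c: +, d: +, e: +, f: ⊤}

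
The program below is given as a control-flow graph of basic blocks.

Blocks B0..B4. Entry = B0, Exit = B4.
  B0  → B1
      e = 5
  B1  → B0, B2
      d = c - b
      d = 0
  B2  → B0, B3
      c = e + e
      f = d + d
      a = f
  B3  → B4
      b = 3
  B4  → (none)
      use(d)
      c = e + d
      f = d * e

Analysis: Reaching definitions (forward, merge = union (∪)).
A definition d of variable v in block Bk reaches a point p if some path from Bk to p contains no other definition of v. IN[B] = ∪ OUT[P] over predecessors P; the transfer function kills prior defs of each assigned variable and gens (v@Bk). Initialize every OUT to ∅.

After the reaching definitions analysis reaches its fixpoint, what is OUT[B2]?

Answer: {a@B2, c@B2, d@B1, e@B0, f@B2}

Trace:
Converged values:
  B0: | IN={a@B2, c@B2, d@B1, e@B0, f@B2} | OUT={a@B2, c@B2, d@B1, e@B0, f@B2}
  B1: | IN={a@B2, c@B2, d@B1, e@B0, f@B2} | OUT={a@B2, c@B2, d@B1, e@B0, f@B2}
  B2: | IN={a@B2, c@B2, d@B1, e@B0, f@B2} | OUT={a@B2, c@B2, d@B1, e@B0, f@B2}
  B3: | IN={a@B2, c@B2, d@B1, e@B0, f@B2} | OUT={a@B2, b@B3, c@B2, d@B1, e@B0, f@B2}
  B4: | IN={a@B2, b@B3, c@B2, d@B1, e@B0, f@B2} | OUT={a@B2, b@B3, c@B4, d@B1, e@B0, f@B4}

Merge at B2: IN[B2] = OUT[B1] = {a@B2, c@B2, d@B1, e@B0, f@B2}
Applying B2's transfer function to that IN value gives OUT[B2] (row B2 above).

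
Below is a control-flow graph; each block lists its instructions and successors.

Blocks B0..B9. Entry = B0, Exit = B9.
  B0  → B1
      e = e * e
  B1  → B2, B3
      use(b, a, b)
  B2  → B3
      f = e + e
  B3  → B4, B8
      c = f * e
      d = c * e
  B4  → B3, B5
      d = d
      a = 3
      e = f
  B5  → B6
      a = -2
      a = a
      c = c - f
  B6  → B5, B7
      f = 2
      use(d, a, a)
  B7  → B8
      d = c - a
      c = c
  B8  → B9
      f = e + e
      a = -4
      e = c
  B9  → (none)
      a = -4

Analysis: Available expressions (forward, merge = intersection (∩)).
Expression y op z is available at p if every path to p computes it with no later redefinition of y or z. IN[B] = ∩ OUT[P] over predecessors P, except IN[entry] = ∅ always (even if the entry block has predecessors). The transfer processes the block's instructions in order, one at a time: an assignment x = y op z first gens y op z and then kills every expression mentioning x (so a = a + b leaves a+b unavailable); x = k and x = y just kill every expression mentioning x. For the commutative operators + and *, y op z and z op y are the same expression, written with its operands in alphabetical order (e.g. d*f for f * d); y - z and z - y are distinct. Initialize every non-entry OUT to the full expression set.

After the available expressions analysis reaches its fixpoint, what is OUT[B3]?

Answer: {c*e, e*f}

Derivation:
Converged values:
  B0:   IN={}   OUT={}
  B1:   IN={}   OUT={}
  B2:   IN={}   OUT={e+e}
  B3:   IN={}   OUT={c*e, e*f}
  B4:   IN={c*e, e*f}   OUT={}
  B5:   IN={}   OUT={}
  B6:   IN={}   OUT={}
  B7:   IN={}   OUT={}
  B8:   IN={}   OUT={}
  B9:   IN={}   OUT={}

Merge at B3: IN[B3] = OUT[B1] ∩ OUT[B2] ∩ OUT[B4] = {}
Applying B3's transfer function to that IN value gives OUT[B3] (row B3 above).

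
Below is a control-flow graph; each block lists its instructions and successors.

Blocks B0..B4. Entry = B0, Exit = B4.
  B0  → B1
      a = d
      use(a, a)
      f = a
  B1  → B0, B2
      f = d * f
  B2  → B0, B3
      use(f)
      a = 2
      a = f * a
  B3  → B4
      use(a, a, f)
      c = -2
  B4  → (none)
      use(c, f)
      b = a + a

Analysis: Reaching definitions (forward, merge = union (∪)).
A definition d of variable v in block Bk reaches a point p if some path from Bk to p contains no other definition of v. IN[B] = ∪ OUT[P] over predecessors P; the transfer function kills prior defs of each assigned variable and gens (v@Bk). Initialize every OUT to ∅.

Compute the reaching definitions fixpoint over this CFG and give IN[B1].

Answer: {a@B0, f@B0}

Working:
Converged values:
  B0:   IN={a@B0, a@B2, f@B1}   OUT={a@B0, f@B0}
  B1:   IN={a@B0, f@B0}   OUT={a@B0, f@B1}
  B2:   IN={a@B0, f@B1}   OUT={a@B2, f@B1}
  B3:   IN={a@B2, f@B1}   OUT={a@B2, c@B3, f@B1}
  B4:   IN={a@B2, c@B3, f@B1}   OUT={a@B2, b@B4, c@B3, f@B1}

Merge at B1: IN[B1] = OUT[B0] = {a@B0, f@B0}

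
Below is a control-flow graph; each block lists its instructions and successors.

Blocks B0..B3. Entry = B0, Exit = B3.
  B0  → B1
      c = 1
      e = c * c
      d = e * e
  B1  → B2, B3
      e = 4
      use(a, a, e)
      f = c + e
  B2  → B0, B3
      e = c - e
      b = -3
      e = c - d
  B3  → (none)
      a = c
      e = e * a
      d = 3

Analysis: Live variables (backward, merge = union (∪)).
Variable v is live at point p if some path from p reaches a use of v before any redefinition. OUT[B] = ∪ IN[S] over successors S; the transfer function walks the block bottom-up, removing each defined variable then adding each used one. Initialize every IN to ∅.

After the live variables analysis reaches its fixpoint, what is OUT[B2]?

Answer: {a, c, e}

Trace:
Per-block solution:
  B0: | IN={a} | OUT={a, c, d}
  B1: | IN={a, c, d} | OUT={a, c, d, e}
  B2: | IN={a, c, d, e} | OUT={a, c, e}
  B3: | IN={c, e} | OUT={}

Merge at B2: OUT[B2] = IN[B0] ⊔ IN[B3] = {a, c, e}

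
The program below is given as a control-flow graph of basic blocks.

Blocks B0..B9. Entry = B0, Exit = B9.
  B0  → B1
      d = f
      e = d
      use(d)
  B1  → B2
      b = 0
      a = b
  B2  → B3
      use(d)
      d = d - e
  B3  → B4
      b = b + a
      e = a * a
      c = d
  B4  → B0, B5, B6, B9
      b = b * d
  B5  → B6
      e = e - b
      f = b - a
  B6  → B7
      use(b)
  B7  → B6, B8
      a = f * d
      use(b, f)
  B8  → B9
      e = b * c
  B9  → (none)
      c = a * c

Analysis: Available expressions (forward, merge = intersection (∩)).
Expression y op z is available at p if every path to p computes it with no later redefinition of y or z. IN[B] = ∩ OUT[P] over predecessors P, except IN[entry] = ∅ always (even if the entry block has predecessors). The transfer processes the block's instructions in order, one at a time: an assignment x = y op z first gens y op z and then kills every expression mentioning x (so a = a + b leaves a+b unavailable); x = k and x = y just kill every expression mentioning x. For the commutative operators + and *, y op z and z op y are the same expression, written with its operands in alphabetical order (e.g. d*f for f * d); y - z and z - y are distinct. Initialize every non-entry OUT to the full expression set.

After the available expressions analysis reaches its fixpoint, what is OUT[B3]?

Answer: {a*a}

Trace:
Converged values:
  B0:  IN={}  OUT={}
  B1:  IN={}  OUT={}
  B2:  IN={}  OUT={}
  B3:  IN={}  OUT={a*a}
  B4:  IN={a*a}  OUT={a*a}
  B5:  IN={a*a}  OUT={a*a, b-a}
  B6:  IN={}  OUT={}
  B7:  IN={}  OUT={d*f}
  B8:  IN={d*f}  OUT={b*c, d*f}
  B9:  IN={}  OUT={}

Merge at B3: IN[B3] = OUT[B2] = {}
Applying B3's transfer function to that IN value gives OUT[B3] (row B3 above).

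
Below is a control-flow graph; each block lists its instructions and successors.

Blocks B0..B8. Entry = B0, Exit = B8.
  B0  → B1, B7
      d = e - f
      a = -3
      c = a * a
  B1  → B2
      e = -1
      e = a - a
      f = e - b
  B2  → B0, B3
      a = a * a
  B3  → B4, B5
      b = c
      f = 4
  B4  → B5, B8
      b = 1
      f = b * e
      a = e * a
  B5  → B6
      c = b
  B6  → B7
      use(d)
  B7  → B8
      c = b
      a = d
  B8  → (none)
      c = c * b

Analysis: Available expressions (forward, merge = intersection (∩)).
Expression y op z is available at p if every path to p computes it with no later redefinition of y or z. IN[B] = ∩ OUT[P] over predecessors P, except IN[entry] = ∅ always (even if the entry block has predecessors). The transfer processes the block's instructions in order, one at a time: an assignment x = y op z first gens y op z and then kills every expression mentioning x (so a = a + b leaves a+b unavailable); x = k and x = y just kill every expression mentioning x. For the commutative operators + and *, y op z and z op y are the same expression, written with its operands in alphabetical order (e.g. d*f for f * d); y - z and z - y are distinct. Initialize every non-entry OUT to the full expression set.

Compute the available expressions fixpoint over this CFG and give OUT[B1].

Per-block solution:
  B0: | IN={} | OUT={a*a, e-f}
  B1: | IN={a*a, e-f} | OUT={a*a, a-a, e-b}
  B2: | IN={a*a, a-a, e-b} | OUT={e-b}
  B3: | IN={e-b} | OUT={}
  B4: | IN={} | OUT={b*e}
  B5: | IN={} | OUT={}
  B6: | IN={} | OUT={}
  B7: | IN={} | OUT={}
  B8: | IN={} | OUT={}

Merge at B1: IN[B1] = OUT[B0] = {a*a, e-f}
Applying B1's transfer function to that IN value gives OUT[B1] (row B1 above).

Answer: {a*a, a-a, e-b}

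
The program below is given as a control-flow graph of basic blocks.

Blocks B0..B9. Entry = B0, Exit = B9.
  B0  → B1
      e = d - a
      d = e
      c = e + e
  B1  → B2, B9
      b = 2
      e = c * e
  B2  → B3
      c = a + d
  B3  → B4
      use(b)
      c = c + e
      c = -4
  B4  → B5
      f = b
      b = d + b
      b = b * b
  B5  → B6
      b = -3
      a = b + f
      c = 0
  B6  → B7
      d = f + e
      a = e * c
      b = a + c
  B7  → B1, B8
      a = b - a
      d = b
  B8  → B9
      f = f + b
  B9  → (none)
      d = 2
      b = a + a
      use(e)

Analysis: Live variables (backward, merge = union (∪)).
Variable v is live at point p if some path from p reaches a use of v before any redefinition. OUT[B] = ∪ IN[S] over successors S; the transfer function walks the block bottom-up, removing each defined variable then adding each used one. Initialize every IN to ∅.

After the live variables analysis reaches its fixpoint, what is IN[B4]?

Converged values:
  B0:  IN={a, d}  OUT={a, c, d, e}
  B1:  IN={a, c, d, e}  OUT={a, b, d, e}
  B2:  IN={a, b, d, e}  OUT={b, c, d, e}
  B3:  IN={b, c, d, e}  OUT={b, d, e}
  B4:  IN={b, d, e}  OUT={e, f}
  B5:  IN={e, f}  OUT={c, e, f}
  B6:  IN={c, e, f}  OUT={a, b, c, e, f}
  B7:  IN={a, b, c, e, f}  OUT={a, b, c, d, e, f}
  B8:  IN={a, b, e, f}  OUT={a, e}
  B9:  IN={a, e}  OUT={}

Merge at B4: OUT[B4] = IN[B5] = {e, f}
Applying B4's transfer function to that OUT value gives IN[B4] (row B4 above).

Answer: {b, d, e}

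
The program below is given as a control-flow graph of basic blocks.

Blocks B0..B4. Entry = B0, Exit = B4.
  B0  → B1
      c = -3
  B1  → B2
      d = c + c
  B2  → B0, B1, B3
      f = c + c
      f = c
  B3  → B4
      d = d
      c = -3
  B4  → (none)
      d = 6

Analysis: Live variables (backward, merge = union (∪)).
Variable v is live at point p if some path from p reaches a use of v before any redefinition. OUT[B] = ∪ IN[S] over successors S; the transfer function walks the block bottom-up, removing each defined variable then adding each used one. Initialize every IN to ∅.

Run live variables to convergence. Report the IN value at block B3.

Answer: {d}

Derivation:
Converged values:
  B0:   IN={}   OUT={c}
  B1:   IN={c}   OUT={c, d}
  B2:   IN={c, d}   OUT={c, d}
  B3:   IN={d}   OUT={}
  B4:   IN={}   OUT={}

Merge at B3: OUT[B3] = IN[B4] = {}
Applying B3's transfer function to that OUT value gives IN[B3] (row B3 above).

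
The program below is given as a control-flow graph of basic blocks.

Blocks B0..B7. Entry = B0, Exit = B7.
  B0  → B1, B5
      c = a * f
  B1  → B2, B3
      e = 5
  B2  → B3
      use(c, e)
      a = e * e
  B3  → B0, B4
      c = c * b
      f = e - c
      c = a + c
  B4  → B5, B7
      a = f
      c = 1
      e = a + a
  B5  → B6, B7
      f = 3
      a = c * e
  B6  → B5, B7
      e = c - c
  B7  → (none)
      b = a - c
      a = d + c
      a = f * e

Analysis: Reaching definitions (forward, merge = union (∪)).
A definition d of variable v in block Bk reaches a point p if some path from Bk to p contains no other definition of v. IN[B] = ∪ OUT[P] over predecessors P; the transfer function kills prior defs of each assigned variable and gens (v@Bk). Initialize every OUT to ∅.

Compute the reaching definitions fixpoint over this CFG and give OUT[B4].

Per-block solution:
  B0:  IN={a@B2, c@B3, e@B1, f@B3}  OUT={a@B2, c@B0, e@B1, f@B3}
  B1:  IN={a@B2, c@B0, e@B1, f@B3}  OUT={a@B2, c@B0, e@B1, f@B3}
  B2:  IN={a@B2, c@B0, e@B1, f@B3}  OUT={a@B2, c@B0, e@B1, f@B3}
  B3:  IN={a@B2, c@B0, e@B1, f@B3}  OUT={a@B2, c@B3, e@B1, f@B3}
  B4:  IN={a@B2, c@B3, e@B1, f@B3}  OUT={a@B4, c@B4, e@B4, f@B3}
  B5:  IN={a@B2, a@B4, a@B5, c@B0, c@B4, e@B1, e@B4, e@B6, f@B3, f@B5}  OUT={a@B5, c@B0, c@B4, e@B1, e@B4, e@B6, f@B5}
  B6:  IN={a@B5, c@B0, c@B4, e@B1, e@B4, e@B6, f@B5}  OUT={a@B5, c@B0, c@B4, e@B6, f@B5}
  B7:  IN={a@B4, a@B5, c@B0, c@B4, e@B1, e@B4, e@B6, f@B3, f@B5}  OUT={a@B7, b@B7, c@B0, c@B4, e@B1, e@B4, e@B6, f@B3, f@B5}

Merge at B4: IN[B4] = OUT[B3] = {a@B2, c@B3, e@B1, f@B3}
Applying B4's transfer function to that IN value gives OUT[B4] (row B4 above).

Answer: {a@B4, c@B4, e@B4, f@B3}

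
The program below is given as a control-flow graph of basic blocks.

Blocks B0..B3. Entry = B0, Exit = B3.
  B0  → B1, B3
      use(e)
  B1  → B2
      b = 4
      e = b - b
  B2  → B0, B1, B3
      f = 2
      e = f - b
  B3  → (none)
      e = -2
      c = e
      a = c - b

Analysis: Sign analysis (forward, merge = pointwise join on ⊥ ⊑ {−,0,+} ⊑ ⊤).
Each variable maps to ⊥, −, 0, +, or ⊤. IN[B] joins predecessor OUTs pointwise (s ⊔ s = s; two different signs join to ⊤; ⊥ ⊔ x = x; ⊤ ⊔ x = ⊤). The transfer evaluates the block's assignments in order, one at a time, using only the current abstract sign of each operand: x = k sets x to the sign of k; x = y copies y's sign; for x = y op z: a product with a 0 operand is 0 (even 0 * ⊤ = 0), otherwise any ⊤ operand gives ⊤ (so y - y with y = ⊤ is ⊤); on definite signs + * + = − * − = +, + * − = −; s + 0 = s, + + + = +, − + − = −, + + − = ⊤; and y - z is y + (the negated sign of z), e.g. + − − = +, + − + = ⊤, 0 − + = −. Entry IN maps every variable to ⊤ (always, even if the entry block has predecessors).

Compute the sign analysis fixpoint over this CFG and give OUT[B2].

Answer: {a: ⊤, b: +, c: ⊤, d: ⊤, e: ⊤, f: +}

Derivation:
Fixpoint table:
  B0: | IN=(all ⊤) | OUT=(all ⊤)
  B1: | IN=(all ⊤) | OUT={b:+; rest ⊤}
  B2: | IN={b:+; rest ⊤} | OUT={b:+, f:+; rest ⊤}
  B3: | IN=(all ⊤) | OUT={c:-, e:-; rest ⊤}

Merge at B2: IN[B2] = OUT[B1] = {a: ⊤, b: +, c: ⊤, d: ⊤, e: ⊤, f: ⊤}
Applying B2's transfer function to that IN value gives OUT[B2] (row B2 above).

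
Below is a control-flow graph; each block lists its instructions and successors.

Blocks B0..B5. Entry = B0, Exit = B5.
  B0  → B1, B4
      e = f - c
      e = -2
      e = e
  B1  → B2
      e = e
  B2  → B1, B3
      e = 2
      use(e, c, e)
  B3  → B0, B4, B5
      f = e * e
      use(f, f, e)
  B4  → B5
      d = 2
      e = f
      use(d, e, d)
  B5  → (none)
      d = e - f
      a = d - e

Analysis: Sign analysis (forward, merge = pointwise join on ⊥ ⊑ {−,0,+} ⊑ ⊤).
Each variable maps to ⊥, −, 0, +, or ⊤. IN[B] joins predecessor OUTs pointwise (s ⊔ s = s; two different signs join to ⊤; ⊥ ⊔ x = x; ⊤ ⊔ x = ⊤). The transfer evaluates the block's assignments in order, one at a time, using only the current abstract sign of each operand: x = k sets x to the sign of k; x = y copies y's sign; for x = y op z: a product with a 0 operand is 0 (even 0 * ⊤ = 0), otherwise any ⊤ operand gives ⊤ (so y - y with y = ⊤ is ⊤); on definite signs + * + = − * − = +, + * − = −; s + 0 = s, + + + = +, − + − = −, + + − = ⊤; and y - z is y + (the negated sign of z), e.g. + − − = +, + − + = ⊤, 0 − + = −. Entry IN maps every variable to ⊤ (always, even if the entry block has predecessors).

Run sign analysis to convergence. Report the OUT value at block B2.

Converged values:
  B0:  IN=(all ⊤)  OUT={e:-; rest ⊤}
  B1:  IN=(all ⊤)  OUT=(all ⊤)
  B2:  IN=(all ⊤)  OUT={e:+; rest ⊤}
  B3:  IN={e:+; rest ⊤}  OUT={e:+, f:+; rest ⊤}
  B4:  IN=(all ⊤)  OUT={d:+; rest ⊤}
  B5:  IN=(all ⊤)  OUT=(all ⊤)

Merge at B2: IN[B2] = OUT[B1] = {a: ⊤, b: ⊤, c: ⊤, d: ⊤, e: ⊤, f: ⊤}
Applying B2's transfer function to that IN value gives OUT[B2] (row B2 above).

Answer: {a: ⊤, b: ⊤, c: ⊤, d: ⊤, e: +, f: ⊤}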